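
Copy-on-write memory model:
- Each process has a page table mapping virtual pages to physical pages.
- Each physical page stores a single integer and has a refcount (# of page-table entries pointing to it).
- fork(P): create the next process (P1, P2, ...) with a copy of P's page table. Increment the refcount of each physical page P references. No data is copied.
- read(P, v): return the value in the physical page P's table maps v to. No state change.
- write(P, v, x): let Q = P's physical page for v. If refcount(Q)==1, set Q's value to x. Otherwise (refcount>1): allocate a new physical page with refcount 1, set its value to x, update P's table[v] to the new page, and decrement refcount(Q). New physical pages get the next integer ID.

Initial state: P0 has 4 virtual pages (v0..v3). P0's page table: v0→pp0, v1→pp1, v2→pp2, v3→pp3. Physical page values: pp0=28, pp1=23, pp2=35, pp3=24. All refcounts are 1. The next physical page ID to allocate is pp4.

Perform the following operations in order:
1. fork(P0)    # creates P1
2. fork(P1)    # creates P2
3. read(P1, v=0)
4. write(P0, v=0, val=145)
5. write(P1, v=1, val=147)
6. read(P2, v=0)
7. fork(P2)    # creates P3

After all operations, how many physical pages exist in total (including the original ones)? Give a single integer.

Op 1: fork(P0) -> P1. 4 ppages; refcounts: pp0:2 pp1:2 pp2:2 pp3:2
Op 2: fork(P1) -> P2. 4 ppages; refcounts: pp0:3 pp1:3 pp2:3 pp3:3
Op 3: read(P1, v0) -> 28. No state change.
Op 4: write(P0, v0, 145). refcount(pp0)=3>1 -> COPY to pp4. 5 ppages; refcounts: pp0:2 pp1:3 pp2:3 pp3:3 pp4:1
Op 5: write(P1, v1, 147). refcount(pp1)=3>1 -> COPY to pp5. 6 ppages; refcounts: pp0:2 pp1:2 pp2:3 pp3:3 pp4:1 pp5:1
Op 6: read(P2, v0) -> 28. No state change.
Op 7: fork(P2) -> P3. 6 ppages; refcounts: pp0:3 pp1:3 pp2:4 pp3:4 pp4:1 pp5:1

Answer: 6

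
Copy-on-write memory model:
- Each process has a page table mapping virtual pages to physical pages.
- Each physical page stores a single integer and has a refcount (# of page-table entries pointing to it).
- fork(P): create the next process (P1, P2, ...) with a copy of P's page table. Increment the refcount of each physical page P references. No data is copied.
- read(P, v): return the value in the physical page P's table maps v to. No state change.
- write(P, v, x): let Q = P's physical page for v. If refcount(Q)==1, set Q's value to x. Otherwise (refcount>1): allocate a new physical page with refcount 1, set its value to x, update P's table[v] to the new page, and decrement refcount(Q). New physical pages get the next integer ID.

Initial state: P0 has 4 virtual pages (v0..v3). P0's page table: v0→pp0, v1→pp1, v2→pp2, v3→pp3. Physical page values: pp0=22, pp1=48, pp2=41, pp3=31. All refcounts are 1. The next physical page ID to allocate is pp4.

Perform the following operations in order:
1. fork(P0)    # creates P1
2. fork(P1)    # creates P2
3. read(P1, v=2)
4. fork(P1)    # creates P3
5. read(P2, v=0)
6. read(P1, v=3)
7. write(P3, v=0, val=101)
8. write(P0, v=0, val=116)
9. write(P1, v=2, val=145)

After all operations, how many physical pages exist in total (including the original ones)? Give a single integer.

Answer: 7

Derivation:
Op 1: fork(P0) -> P1. 4 ppages; refcounts: pp0:2 pp1:2 pp2:2 pp3:2
Op 2: fork(P1) -> P2. 4 ppages; refcounts: pp0:3 pp1:3 pp2:3 pp3:3
Op 3: read(P1, v2) -> 41. No state change.
Op 4: fork(P1) -> P3. 4 ppages; refcounts: pp0:4 pp1:4 pp2:4 pp3:4
Op 5: read(P2, v0) -> 22. No state change.
Op 6: read(P1, v3) -> 31. No state change.
Op 7: write(P3, v0, 101). refcount(pp0)=4>1 -> COPY to pp4. 5 ppages; refcounts: pp0:3 pp1:4 pp2:4 pp3:4 pp4:1
Op 8: write(P0, v0, 116). refcount(pp0)=3>1 -> COPY to pp5. 6 ppages; refcounts: pp0:2 pp1:4 pp2:4 pp3:4 pp4:1 pp5:1
Op 9: write(P1, v2, 145). refcount(pp2)=4>1 -> COPY to pp6. 7 ppages; refcounts: pp0:2 pp1:4 pp2:3 pp3:4 pp4:1 pp5:1 pp6:1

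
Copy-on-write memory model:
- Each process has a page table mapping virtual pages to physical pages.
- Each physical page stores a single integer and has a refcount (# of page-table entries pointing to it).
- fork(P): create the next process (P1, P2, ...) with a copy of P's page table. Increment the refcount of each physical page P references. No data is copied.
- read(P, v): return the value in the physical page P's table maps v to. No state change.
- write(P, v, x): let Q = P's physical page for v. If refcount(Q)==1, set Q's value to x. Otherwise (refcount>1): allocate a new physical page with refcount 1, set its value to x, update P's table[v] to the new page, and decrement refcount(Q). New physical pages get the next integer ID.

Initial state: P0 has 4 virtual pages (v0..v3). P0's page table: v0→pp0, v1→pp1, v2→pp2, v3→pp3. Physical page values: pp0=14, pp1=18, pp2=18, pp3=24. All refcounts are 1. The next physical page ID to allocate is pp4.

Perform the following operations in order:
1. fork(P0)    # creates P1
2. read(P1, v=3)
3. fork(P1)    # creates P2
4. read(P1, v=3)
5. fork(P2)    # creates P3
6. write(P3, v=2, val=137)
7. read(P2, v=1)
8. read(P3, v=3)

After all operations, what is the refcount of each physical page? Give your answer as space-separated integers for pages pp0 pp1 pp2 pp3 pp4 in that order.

Answer: 4 4 3 4 1

Derivation:
Op 1: fork(P0) -> P1. 4 ppages; refcounts: pp0:2 pp1:2 pp2:2 pp3:2
Op 2: read(P1, v3) -> 24. No state change.
Op 3: fork(P1) -> P2. 4 ppages; refcounts: pp0:3 pp1:3 pp2:3 pp3:3
Op 4: read(P1, v3) -> 24. No state change.
Op 5: fork(P2) -> P3. 4 ppages; refcounts: pp0:4 pp1:4 pp2:4 pp3:4
Op 6: write(P3, v2, 137). refcount(pp2)=4>1 -> COPY to pp4. 5 ppages; refcounts: pp0:4 pp1:4 pp2:3 pp3:4 pp4:1
Op 7: read(P2, v1) -> 18. No state change.
Op 8: read(P3, v3) -> 24. No state change.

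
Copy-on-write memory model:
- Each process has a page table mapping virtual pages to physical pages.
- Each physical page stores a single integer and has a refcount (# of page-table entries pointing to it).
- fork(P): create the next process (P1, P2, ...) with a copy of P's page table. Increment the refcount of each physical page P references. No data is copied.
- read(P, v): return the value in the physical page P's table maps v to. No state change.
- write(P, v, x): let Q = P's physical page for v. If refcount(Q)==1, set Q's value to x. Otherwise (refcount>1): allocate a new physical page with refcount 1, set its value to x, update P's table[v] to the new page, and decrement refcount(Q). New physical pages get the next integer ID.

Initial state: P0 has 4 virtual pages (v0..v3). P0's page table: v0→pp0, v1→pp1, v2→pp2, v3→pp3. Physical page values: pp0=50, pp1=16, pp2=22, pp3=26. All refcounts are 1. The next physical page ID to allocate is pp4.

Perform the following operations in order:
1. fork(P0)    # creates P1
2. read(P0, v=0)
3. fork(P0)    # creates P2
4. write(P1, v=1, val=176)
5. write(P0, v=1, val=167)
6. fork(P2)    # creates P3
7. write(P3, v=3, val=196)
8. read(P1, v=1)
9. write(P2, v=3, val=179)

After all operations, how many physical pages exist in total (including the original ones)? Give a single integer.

Op 1: fork(P0) -> P1. 4 ppages; refcounts: pp0:2 pp1:2 pp2:2 pp3:2
Op 2: read(P0, v0) -> 50. No state change.
Op 3: fork(P0) -> P2. 4 ppages; refcounts: pp0:3 pp1:3 pp2:3 pp3:3
Op 4: write(P1, v1, 176). refcount(pp1)=3>1 -> COPY to pp4. 5 ppages; refcounts: pp0:3 pp1:2 pp2:3 pp3:3 pp4:1
Op 5: write(P0, v1, 167). refcount(pp1)=2>1 -> COPY to pp5. 6 ppages; refcounts: pp0:3 pp1:1 pp2:3 pp3:3 pp4:1 pp5:1
Op 6: fork(P2) -> P3. 6 ppages; refcounts: pp0:4 pp1:2 pp2:4 pp3:4 pp4:1 pp5:1
Op 7: write(P3, v3, 196). refcount(pp3)=4>1 -> COPY to pp6. 7 ppages; refcounts: pp0:4 pp1:2 pp2:4 pp3:3 pp4:1 pp5:1 pp6:1
Op 8: read(P1, v1) -> 176. No state change.
Op 9: write(P2, v3, 179). refcount(pp3)=3>1 -> COPY to pp7. 8 ppages; refcounts: pp0:4 pp1:2 pp2:4 pp3:2 pp4:1 pp5:1 pp6:1 pp7:1

Answer: 8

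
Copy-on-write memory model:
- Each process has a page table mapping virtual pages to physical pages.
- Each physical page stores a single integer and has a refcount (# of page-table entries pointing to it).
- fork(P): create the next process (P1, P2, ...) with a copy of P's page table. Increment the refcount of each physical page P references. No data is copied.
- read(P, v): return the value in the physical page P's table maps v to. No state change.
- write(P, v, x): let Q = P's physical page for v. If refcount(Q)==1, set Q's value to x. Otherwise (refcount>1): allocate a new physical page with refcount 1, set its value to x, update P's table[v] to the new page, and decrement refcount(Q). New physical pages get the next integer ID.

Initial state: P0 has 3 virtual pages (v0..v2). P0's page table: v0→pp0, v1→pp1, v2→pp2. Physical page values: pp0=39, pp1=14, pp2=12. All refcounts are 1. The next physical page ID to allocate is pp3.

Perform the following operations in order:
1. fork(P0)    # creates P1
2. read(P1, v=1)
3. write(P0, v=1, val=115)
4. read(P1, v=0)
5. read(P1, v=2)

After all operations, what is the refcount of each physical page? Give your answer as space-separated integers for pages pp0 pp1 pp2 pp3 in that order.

Answer: 2 1 2 1

Derivation:
Op 1: fork(P0) -> P1. 3 ppages; refcounts: pp0:2 pp1:2 pp2:2
Op 2: read(P1, v1) -> 14. No state change.
Op 3: write(P0, v1, 115). refcount(pp1)=2>1 -> COPY to pp3. 4 ppages; refcounts: pp0:2 pp1:1 pp2:2 pp3:1
Op 4: read(P1, v0) -> 39. No state change.
Op 5: read(P1, v2) -> 12. No state change.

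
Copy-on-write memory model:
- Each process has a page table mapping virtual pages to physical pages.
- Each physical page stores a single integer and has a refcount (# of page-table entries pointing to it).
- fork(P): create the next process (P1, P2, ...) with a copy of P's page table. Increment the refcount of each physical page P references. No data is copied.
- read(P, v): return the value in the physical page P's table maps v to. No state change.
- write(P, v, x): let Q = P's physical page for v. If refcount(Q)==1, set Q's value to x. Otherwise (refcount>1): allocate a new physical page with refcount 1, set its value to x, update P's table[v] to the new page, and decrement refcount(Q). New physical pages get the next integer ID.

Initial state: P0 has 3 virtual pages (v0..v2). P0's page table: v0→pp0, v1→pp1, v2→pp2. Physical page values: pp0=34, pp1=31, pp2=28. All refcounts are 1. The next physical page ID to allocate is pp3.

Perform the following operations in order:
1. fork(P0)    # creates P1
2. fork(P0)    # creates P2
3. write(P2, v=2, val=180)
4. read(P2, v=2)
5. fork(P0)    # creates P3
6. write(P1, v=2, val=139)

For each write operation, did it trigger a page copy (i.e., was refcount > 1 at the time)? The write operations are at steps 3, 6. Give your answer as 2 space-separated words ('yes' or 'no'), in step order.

Op 1: fork(P0) -> P1. 3 ppages; refcounts: pp0:2 pp1:2 pp2:2
Op 2: fork(P0) -> P2. 3 ppages; refcounts: pp0:3 pp1:3 pp2:3
Op 3: write(P2, v2, 180). refcount(pp2)=3>1 -> COPY to pp3. 4 ppages; refcounts: pp0:3 pp1:3 pp2:2 pp3:1
Op 4: read(P2, v2) -> 180. No state change.
Op 5: fork(P0) -> P3. 4 ppages; refcounts: pp0:4 pp1:4 pp2:3 pp3:1
Op 6: write(P1, v2, 139). refcount(pp2)=3>1 -> COPY to pp4. 5 ppages; refcounts: pp0:4 pp1:4 pp2:2 pp3:1 pp4:1

yes yes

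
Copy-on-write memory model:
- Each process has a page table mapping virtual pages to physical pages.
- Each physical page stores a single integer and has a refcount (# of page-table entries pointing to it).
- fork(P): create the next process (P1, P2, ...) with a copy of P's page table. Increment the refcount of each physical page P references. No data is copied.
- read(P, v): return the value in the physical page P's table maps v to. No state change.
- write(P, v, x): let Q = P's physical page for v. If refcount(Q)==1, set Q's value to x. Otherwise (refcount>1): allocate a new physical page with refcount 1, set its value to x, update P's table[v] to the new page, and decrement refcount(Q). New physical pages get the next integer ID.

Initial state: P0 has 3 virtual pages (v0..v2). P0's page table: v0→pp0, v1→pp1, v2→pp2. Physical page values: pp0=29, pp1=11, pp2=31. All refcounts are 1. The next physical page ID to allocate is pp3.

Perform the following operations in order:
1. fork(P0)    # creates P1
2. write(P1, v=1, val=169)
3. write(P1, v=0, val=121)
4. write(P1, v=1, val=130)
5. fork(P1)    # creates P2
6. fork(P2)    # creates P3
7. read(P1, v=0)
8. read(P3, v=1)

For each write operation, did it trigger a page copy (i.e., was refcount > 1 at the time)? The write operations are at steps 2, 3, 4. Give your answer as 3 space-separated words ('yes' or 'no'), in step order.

Op 1: fork(P0) -> P1. 3 ppages; refcounts: pp0:2 pp1:2 pp2:2
Op 2: write(P1, v1, 169). refcount(pp1)=2>1 -> COPY to pp3. 4 ppages; refcounts: pp0:2 pp1:1 pp2:2 pp3:1
Op 3: write(P1, v0, 121). refcount(pp0)=2>1 -> COPY to pp4. 5 ppages; refcounts: pp0:1 pp1:1 pp2:2 pp3:1 pp4:1
Op 4: write(P1, v1, 130). refcount(pp3)=1 -> write in place. 5 ppages; refcounts: pp0:1 pp1:1 pp2:2 pp3:1 pp4:1
Op 5: fork(P1) -> P2. 5 ppages; refcounts: pp0:1 pp1:1 pp2:3 pp3:2 pp4:2
Op 6: fork(P2) -> P3. 5 ppages; refcounts: pp0:1 pp1:1 pp2:4 pp3:3 pp4:3
Op 7: read(P1, v0) -> 121. No state change.
Op 8: read(P3, v1) -> 130. No state change.

yes yes no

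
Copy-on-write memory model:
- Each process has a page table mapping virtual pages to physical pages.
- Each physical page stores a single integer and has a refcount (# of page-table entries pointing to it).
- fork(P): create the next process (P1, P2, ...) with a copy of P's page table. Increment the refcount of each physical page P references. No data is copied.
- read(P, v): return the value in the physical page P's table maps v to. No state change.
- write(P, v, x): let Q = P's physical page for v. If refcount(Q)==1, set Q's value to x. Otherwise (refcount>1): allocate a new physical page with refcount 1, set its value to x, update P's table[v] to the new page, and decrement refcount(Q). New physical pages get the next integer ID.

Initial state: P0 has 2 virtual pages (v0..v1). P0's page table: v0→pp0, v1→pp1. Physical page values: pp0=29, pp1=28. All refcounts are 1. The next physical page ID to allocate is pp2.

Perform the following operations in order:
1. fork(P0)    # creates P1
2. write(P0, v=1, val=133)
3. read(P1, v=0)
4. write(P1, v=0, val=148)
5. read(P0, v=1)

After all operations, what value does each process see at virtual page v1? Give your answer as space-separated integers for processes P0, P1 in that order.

Answer: 133 28

Derivation:
Op 1: fork(P0) -> P1. 2 ppages; refcounts: pp0:2 pp1:2
Op 2: write(P0, v1, 133). refcount(pp1)=2>1 -> COPY to pp2. 3 ppages; refcounts: pp0:2 pp1:1 pp2:1
Op 3: read(P1, v0) -> 29. No state change.
Op 4: write(P1, v0, 148). refcount(pp0)=2>1 -> COPY to pp3. 4 ppages; refcounts: pp0:1 pp1:1 pp2:1 pp3:1
Op 5: read(P0, v1) -> 133. No state change.
P0: v1 -> pp2 = 133
P1: v1 -> pp1 = 28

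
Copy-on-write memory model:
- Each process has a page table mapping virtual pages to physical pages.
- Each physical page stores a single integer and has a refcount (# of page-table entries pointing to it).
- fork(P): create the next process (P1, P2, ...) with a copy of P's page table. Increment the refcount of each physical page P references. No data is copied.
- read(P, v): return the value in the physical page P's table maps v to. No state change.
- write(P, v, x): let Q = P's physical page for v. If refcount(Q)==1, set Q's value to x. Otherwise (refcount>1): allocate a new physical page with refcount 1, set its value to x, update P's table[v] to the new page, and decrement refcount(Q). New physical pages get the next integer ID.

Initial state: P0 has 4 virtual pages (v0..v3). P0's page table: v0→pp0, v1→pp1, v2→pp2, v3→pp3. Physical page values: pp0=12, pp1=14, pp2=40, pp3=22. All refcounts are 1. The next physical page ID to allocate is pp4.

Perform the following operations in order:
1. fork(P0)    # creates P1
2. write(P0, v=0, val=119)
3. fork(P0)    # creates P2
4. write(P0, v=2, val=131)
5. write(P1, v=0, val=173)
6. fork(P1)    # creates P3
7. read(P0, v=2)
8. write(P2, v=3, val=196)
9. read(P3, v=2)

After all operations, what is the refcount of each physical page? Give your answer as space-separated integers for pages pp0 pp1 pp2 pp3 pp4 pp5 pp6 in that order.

Answer: 2 4 3 3 2 1 1

Derivation:
Op 1: fork(P0) -> P1. 4 ppages; refcounts: pp0:2 pp1:2 pp2:2 pp3:2
Op 2: write(P0, v0, 119). refcount(pp0)=2>1 -> COPY to pp4. 5 ppages; refcounts: pp0:1 pp1:2 pp2:2 pp3:2 pp4:1
Op 3: fork(P0) -> P2. 5 ppages; refcounts: pp0:1 pp1:3 pp2:3 pp3:3 pp4:2
Op 4: write(P0, v2, 131). refcount(pp2)=3>1 -> COPY to pp5. 6 ppages; refcounts: pp0:1 pp1:3 pp2:2 pp3:3 pp4:2 pp5:1
Op 5: write(P1, v0, 173). refcount(pp0)=1 -> write in place. 6 ppages; refcounts: pp0:1 pp1:3 pp2:2 pp3:3 pp4:2 pp5:1
Op 6: fork(P1) -> P3. 6 ppages; refcounts: pp0:2 pp1:4 pp2:3 pp3:4 pp4:2 pp5:1
Op 7: read(P0, v2) -> 131. No state change.
Op 8: write(P2, v3, 196). refcount(pp3)=4>1 -> COPY to pp6. 7 ppages; refcounts: pp0:2 pp1:4 pp2:3 pp3:3 pp4:2 pp5:1 pp6:1
Op 9: read(P3, v2) -> 40. No state change.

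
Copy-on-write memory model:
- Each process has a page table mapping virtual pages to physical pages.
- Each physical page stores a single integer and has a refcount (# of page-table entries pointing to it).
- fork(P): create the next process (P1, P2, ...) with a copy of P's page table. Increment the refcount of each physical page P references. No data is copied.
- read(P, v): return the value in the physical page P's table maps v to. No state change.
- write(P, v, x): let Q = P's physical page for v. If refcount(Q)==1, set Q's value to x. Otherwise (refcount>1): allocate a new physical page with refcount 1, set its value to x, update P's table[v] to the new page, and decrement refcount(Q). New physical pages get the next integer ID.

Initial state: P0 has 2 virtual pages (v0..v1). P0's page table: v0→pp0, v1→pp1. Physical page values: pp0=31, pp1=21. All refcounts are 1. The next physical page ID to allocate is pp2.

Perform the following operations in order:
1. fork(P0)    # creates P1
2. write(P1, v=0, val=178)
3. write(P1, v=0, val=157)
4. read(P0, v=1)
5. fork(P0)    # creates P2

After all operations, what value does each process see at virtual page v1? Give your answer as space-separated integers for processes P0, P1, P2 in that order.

Answer: 21 21 21

Derivation:
Op 1: fork(P0) -> P1. 2 ppages; refcounts: pp0:2 pp1:2
Op 2: write(P1, v0, 178). refcount(pp0)=2>1 -> COPY to pp2. 3 ppages; refcounts: pp0:1 pp1:2 pp2:1
Op 3: write(P1, v0, 157). refcount(pp2)=1 -> write in place. 3 ppages; refcounts: pp0:1 pp1:2 pp2:1
Op 4: read(P0, v1) -> 21. No state change.
Op 5: fork(P0) -> P2. 3 ppages; refcounts: pp0:2 pp1:3 pp2:1
P0: v1 -> pp1 = 21
P1: v1 -> pp1 = 21
P2: v1 -> pp1 = 21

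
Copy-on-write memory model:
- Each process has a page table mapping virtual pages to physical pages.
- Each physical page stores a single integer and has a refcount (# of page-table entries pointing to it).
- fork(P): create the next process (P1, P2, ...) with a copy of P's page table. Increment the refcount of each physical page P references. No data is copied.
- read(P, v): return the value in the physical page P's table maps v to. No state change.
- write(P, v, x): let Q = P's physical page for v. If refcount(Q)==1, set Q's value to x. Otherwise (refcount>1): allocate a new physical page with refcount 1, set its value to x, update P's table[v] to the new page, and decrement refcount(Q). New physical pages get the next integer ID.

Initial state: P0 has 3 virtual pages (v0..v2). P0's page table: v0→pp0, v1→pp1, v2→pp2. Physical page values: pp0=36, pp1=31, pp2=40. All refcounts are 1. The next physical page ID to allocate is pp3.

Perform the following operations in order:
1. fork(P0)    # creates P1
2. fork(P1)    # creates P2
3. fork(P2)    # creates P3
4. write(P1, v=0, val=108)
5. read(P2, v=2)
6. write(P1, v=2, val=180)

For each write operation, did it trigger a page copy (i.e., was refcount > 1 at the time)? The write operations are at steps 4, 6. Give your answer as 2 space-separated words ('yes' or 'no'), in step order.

Op 1: fork(P0) -> P1. 3 ppages; refcounts: pp0:2 pp1:2 pp2:2
Op 2: fork(P1) -> P2. 3 ppages; refcounts: pp0:3 pp1:3 pp2:3
Op 3: fork(P2) -> P3. 3 ppages; refcounts: pp0:4 pp1:4 pp2:4
Op 4: write(P1, v0, 108). refcount(pp0)=4>1 -> COPY to pp3. 4 ppages; refcounts: pp0:3 pp1:4 pp2:4 pp3:1
Op 5: read(P2, v2) -> 40. No state change.
Op 6: write(P1, v2, 180). refcount(pp2)=4>1 -> COPY to pp4. 5 ppages; refcounts: pp0:3 pp1:4 pp2:3 pp3:1 pp4:1

yes yes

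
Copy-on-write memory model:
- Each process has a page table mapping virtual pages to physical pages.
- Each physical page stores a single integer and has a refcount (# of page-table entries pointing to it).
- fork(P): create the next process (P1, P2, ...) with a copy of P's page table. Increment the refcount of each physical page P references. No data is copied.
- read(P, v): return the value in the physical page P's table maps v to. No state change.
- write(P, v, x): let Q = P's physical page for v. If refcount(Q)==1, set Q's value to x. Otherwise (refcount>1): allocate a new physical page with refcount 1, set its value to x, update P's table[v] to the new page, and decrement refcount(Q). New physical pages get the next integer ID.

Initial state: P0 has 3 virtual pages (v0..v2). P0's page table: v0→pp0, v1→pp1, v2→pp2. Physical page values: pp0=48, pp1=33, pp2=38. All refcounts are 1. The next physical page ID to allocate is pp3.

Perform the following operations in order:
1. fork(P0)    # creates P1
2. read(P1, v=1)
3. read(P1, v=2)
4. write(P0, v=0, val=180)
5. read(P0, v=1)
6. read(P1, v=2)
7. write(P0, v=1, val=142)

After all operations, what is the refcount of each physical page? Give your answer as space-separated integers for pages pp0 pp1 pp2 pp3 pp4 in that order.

Answer: 1 1 2 1 1

Derivation:
Op 1: fork(P0) -> P1. 3 ppages; refcounts: pp0:2 pp1:2 pp2:2
Op 2: read(P1, v1) -> 33. No state change.
Op 3: read(P1, v2) -> 38. No state change.
Op 4: write(P0, v0, 180). refcount(pp0)=2>1 -> COPY to pp3. 4 ppages; refcounts: pp0:1 pp1:2 pp2:2 pp3:1
Op 5: read(P0, v1) -> 33. No state change.
Op 6: read(P1, v2) -> 38. No state change.
Op 7: write(P0, v1, 142). refcount(pp1)=2>1 -> COPY to pp4. 5 ppages; refcounts: pp0:1 pp1:1 pp2:2 pp3:1 pp4:1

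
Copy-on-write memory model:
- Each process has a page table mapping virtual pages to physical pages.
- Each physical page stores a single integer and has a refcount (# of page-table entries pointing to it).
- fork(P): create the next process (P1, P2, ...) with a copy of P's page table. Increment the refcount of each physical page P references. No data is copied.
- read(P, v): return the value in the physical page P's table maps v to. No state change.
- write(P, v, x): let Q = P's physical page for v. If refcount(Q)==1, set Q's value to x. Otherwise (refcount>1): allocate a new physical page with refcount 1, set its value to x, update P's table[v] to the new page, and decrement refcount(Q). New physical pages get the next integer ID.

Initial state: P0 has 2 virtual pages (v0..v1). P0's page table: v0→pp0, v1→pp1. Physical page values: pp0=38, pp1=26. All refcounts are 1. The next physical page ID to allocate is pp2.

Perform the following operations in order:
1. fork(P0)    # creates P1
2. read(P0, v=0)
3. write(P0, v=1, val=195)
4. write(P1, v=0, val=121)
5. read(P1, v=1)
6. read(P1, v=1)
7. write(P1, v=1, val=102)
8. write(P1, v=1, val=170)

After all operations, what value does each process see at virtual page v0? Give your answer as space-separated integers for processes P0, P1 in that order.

Answer: 38 121

Derivation:
Op 1: fork(P0) -> P1. 2 ppages; refcounts: pp0:2 pp1:2
Op 2: read(P0, v0) -> 38. No state change.
Op 3: write(P0, v1, 195). refcount(pp1)=2>1 -> COPY to pp2. 3 ppages; refcounts: pp0:2 pp1:1 pp2:1
Op 4: write(P1, v0, 121). refcount(pp0)=2>1 -> COPY to pp3. 4 ppages; refcounts: pp0:1 pp1:1 pp2:1 pp3:1
Op 5: read(P1, v1) -> 26. No state change.
Op 6: read(P1, v1) -> 26. No state change.
Op 7: write(P1, v1, 102). refcount(pp1)=1 -> write in place. 4 ppages; refcounts: pp0:1 pp1:1 pp2:1 pp3:1
Op 8: write(P1, v1, 170). refcount(pp1)=1 -> write in place. 4 ppages; refcounts: pp0:1 pp1:1 pp2:1 pp3:1
P0: v0 -> pp0 = 38
P1: v0 -> pp3 = 121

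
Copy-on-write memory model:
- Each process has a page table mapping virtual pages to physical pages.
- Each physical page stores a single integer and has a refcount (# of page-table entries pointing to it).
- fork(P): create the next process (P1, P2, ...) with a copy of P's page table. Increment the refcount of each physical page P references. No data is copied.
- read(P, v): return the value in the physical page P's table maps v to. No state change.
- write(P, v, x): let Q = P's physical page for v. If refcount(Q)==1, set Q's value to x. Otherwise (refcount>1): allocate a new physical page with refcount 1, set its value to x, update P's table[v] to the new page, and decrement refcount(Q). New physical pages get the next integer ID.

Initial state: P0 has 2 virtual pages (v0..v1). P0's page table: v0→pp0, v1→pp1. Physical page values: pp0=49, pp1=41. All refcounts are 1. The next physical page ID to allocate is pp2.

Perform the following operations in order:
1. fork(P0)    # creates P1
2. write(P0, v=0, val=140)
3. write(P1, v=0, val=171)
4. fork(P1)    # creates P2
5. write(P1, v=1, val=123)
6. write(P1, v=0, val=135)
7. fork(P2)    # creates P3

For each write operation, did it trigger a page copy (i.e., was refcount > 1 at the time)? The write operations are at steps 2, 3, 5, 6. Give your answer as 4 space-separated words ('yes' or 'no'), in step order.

Op 1: fork(P0) -> P1. 2 ppages; refcounts: pp0:2 pp1:2
Op 2: write(P0, v0, 140). refcount(pp0)=2>1 -> COPY to pp2. 3 ppages; refcounts: pp0:1 pp1:2 pp2:1
Op 3: write(P1, v0, 171). refcount(pp0)=1 -> write in place. 3 ppages; refcounts: pp0:1 pp1:2 pp2:1
Op 4: fork(P1) -> P2. 3 ppages; refcounts: pp0:2 pp1:3 pp2:1
Op 5: write(P1, v1, 123). refcount(pp1)=3>1 -> COPY to pp3. 4 ppages; refcounts: pp0:2 pp1:2 pp2:1 pp3:1
Op 6: write(P1, v0, 135). refcount(pp0)=2>1 -> COPY to pp4. 5 ppages; refcounts: pp0:1 pp1:2 pp2:1 pp3:1 pp4:1
Op 7: fork(P2) -> P3. 5 ppages; refcounts: pp0:2 pp1:3 pp2:1 pp3:1 pp4:1

yes no yes yes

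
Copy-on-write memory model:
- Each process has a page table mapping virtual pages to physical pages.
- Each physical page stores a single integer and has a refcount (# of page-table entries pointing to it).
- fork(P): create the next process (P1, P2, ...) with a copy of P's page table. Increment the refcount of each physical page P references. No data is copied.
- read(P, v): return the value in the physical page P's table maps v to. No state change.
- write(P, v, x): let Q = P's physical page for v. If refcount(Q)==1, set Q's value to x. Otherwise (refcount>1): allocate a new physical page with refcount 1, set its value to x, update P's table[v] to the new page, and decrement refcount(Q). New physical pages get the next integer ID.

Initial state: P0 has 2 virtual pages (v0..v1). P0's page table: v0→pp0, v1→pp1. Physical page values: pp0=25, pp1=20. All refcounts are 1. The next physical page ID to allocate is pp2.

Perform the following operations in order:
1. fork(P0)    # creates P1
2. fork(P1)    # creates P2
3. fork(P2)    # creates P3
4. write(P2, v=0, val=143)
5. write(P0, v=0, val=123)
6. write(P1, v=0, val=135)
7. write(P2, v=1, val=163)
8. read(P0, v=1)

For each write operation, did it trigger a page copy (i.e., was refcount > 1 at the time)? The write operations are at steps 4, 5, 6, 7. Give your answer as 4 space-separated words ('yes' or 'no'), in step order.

Op 1: fork(P0) -> P1. 2 ppages; refcounts: pp0:2 pp1:2
Op 2: fork(P1) -> P2. 2 ppages; refcounts: pp0:3 pp1:3
Op 3: fork(P2) -> P3. 2 ppages; refcounts: pp0:4 pp1:4
Op 4: write(P2, v0, 143). refcount(pp0)=4>1 -> COPY to pp2. 3 ppages; refcounts: pp0:3 pp1:4 pp2:1
Op 5: write(P0, v0, 123). refcount(pp0)=3>1 -> COPY to pp3. 4 ppages; refcounts: pp0:2 pp1:4 pp2:1 pp3:1
Op 6: write(P1, v0, 135). refcount(pp0)=2>1 -> COPY to pp4. 5 ppages; refcounts: pp0:1 pp1:4 pp2:1 pp3:1 pp4:1
Op 7: write(P2, v1, 163). refcount(pp1)=4>1 -> COPY to pp5. 6 ppages; refcounts: pp0:1 pp1:3 pp2:1 pp3:1 pp4:1 pp5:1
Op 8: read(P0, v1) -> 20. No state change.

yes yes yes yes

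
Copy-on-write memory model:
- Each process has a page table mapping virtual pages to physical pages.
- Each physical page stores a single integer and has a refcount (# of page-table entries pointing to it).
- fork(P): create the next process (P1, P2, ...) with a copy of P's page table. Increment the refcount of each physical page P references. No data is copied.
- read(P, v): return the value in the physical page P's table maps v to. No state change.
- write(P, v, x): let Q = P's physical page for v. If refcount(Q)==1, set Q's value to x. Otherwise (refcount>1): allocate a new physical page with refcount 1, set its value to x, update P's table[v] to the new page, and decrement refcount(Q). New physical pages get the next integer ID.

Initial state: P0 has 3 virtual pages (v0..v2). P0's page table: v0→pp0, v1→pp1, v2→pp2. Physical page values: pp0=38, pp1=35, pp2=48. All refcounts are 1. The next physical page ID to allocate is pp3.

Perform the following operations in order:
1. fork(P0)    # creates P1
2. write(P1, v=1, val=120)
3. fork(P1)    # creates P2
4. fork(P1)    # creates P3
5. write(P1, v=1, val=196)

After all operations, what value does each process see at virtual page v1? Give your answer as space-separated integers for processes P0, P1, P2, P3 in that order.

Op 1: fork(P0) -> P1. 3 ppages; refcounts: pp0:2 pp1:2 pp2:2
Op 2: write(P1, v1, 120). refcount(pp1)=2>1 -> COPY to pp3. 4 ppages; refcounts: pp0:2 pp1:1 pp2:2 pp3:1
Op 3: fork(P1) -> P2. 4 ppages; refcounts: pp0:3 pp1:1 pp2:3 pp3:2
Op 4: fork(P1) -> P3. 4 ppages; refcounts: pp0:4 pp1:1 pp2:4 pp3:3
Op 5: write(P1, v1, 196). refcount(pp3)=3>1 -> COPY to pp4. 5 ppages; refcounts: pp0:4 pp1:1 pp2:4 pp3:2 pp4:1
P0: v1 -> pp1 = 35
P1: v1 -> pp4 = 196
P2: v1 -> pp3 = 120
P3: v1 -> pp3 = 120

Answer: 35 196 120 120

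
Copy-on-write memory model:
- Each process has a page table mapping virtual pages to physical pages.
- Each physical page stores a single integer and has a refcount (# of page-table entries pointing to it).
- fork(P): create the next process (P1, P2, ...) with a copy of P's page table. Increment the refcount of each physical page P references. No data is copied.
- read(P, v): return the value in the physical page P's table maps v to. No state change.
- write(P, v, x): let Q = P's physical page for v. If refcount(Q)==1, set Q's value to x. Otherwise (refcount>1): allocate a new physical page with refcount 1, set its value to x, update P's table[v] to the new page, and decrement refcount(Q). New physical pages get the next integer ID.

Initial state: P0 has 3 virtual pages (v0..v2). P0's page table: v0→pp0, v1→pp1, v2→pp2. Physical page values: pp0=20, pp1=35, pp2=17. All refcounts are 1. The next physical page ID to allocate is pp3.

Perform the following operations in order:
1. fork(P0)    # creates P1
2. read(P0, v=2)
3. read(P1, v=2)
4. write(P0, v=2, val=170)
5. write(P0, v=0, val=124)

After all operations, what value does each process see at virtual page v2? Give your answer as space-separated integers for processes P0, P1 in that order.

Answer: 170 17

Derivation:
Op 1: fork(P0) -> P1. 3 ppages; refcounts: pp0:2 pp1:2 pp2:2
Op 2: read(P0, v2) -> 17. No state change.
Op 3: read(P1, v2) -> 17. No state change.
Op 4: write(P0, v2, 170). refcount(pp2)=2>1 -> COPY to pp3. 4 ppages; refcounts: pp0:2 pp1:2 pp2:1 pp3:1
Op 5: write(P0, v0, 124). refcount(pp0)=2>1 -> COPY to pp4. 5 ppages; refcounts: pp0:1 pp1:2 pp2:1 pp3:1 pp4:1
P0: v2 -> pp3 = 170
P1: v2 -> pp2 = 17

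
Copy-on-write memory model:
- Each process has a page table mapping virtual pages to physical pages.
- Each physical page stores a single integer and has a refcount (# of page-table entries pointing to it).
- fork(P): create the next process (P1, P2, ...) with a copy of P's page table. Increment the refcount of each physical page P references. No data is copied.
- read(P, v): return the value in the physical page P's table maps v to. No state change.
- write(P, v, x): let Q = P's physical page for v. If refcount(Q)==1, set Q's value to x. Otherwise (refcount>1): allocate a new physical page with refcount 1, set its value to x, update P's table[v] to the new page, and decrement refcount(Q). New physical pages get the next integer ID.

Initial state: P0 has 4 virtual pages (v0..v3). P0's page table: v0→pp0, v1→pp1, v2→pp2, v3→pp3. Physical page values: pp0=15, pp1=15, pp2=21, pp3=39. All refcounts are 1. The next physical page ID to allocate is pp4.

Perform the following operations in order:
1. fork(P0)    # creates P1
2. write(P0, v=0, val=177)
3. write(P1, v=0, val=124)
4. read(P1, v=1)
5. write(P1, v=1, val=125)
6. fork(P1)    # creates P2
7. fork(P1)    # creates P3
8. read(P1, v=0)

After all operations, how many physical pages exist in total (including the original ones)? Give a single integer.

Answer: 6

Derivation:
Op 1: fork(P0) -> P1. 4 ppages; refcounts: pp0:2 pp1:2 pp2:2 pp3:2
Op 2: write(P0, v0, 177). refcount(pp0)=2>1 -> COPY to pp4. 5 ppages; refcounts: pp0:1 pp1:2 pp2:2 pp3:2 pp4:1
Op 3: write(P1, v0, 124). refcount(pp0)=1 -> write in place. 5 ppages; refcounts: pp0:1 pp1:2 pp2:2 pp3:2 pp4:1
Op 4: read(P1, v1) -> 15. No state change.
Op 5: write(P1, v1, 125). refcount(pp1)=2>1 -> COPY to pp5. 6 ppages; refcounts: pp0:1 pp1:1 pp2:2 pp3:2 pp4:1 pp5:1
Op 6: fork(P1) -> P2. 6 ppages; refcounts: pp0:2 pp1:1 pp2:3 pp3:3 pp4:1 pp5:2
Op 7: fork(P1) -> P3. 6 ppages; refcounts: pp0:3 pp1:1 pp2:4 pp3:4 pp4:1 pp5:3
Op 8: read(P1, v0) -> 124. No state change.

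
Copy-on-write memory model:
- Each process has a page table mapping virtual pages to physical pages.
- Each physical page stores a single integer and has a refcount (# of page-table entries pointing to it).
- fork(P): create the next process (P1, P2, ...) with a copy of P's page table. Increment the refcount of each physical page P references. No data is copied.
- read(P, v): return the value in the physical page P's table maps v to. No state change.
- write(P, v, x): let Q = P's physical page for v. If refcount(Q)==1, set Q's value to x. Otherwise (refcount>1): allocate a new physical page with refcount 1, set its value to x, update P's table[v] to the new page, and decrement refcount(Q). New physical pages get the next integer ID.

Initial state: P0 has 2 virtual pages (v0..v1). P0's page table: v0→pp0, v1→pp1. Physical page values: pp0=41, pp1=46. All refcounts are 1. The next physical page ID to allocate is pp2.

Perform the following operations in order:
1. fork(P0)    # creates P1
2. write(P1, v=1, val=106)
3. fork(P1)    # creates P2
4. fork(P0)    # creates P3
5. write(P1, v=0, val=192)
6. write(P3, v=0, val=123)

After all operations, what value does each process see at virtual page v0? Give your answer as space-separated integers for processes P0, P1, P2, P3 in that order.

Answer: 41 192 41 123

Derivation:
Op 1: fork(P0) -> P1. 2 ppages; refcounts: pp0:2 pp1:2
Op 2: write(P1, v1, 106). refcount(pp1)=2>1 -> COPY to pp2. 3 ppages; refcounts: pp0:2 pp1:1 pp2:1
Op 3: fork(P1) -> P2. 3 ppages; refcounts: pp0:3 pp1:1 pp2:2
Op 4: fork(P0) -> P3. 3 ppages; refcounts: pp0:4 pp1:2 pp2:2
Op 5: write(P1, v0, 192). refcount(pp0)=4>1 -> COPY to pp3. 4 ppages; refcounts: pp0:3 pp1:2 pp2:2 pp3:1
Op 6: write(P3, v0, 123). refcount(pp0)=3>1 -> COPY to pp4. 5 ppages; refcounts: pp0:2 pp1:2 pp2:2 pp3:1 pp4:1
P0: v0 -> pp0 = 41
P1: v0 -> pp3 = 192
P2: v0 -> pp0 = 41
P3: v0 -> pp4 = 123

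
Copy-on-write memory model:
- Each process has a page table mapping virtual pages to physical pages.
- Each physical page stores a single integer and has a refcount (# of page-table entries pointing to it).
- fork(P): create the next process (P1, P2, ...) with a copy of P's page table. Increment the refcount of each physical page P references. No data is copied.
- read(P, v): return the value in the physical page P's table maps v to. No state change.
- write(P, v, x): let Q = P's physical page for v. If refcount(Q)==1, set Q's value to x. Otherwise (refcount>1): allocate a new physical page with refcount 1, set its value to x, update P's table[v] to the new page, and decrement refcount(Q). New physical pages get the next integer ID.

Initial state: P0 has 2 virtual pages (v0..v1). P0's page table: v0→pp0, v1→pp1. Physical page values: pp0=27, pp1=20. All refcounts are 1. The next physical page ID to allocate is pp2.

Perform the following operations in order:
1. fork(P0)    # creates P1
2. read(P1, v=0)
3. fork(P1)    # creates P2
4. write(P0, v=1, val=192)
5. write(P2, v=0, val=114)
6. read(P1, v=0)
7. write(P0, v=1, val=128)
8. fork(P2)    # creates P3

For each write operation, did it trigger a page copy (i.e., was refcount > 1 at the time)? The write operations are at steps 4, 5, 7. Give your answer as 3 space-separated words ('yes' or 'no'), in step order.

Op 1: fork(P0) -> P1. 2 ppages; refcounts: pp0:2 pp1:2
Op 2: read(P1, v0) -> 27. No state change.
Op 3: fork(P1) -> P2. 2 ppages; refcounts: pp0:3 pp1:3
Op 4: write(P0, v1, 192). refcount(pp1)=3>1 -> COPY to pp2. 3 ppages; refcounts: pp0:3 pp1:2 pp2:1
Op 5: write(P2, v0, 114). refcount(pp0)=3>1 -> COPY to pp3. 4 ppages; refcounts: pp0:2 pp1:2 pp2:1 pp3:1
Op 6: read(P1, v0) -> 27. No state change.
Op 7: write(P0, v1, 128). refcount(pp2)=1 -> write in place. 4 ppages; refcounts: pp0:2 pp1:2 pp2:1 pp3:1
Op 8: fork(P2) -> P3. 4 ppages; refcounts: pp0:2 pp1:3 pp2:1 pp3:2

yes yes no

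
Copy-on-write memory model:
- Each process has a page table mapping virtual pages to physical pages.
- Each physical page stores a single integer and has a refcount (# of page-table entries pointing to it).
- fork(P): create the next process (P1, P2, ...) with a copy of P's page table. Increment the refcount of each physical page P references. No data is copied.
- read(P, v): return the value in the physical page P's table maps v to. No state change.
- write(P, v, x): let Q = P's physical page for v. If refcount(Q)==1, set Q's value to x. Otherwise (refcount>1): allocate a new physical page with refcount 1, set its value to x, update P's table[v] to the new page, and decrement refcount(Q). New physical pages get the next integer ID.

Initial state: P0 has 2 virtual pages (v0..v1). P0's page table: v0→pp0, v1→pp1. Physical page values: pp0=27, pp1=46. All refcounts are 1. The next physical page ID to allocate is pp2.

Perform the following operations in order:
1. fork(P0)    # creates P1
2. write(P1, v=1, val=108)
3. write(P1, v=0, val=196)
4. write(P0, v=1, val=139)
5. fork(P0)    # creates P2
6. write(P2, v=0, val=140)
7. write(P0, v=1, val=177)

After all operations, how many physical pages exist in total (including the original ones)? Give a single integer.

Answer: 6

Derivation:
Op 1: fork(P0) -> P1. 2 ppages; refcounts: pp0:2 pp1:2
Op 2: write(P1, v1, 108). refcount(pp1)=2>1 -> COPY to pp2. 3 ppages; refcounts: pp0:2 pp1:1 pp2:1
Op 3: write(P1, v0, 196). refcount(pp0)=2>1 -> COPY to pp3. 4 ppages; refcounts: pp0:1 pp1:1 pp2:1 pp3:1
Op 4: write(P0, v1, 139). refcount(pp1)=1 -> write in place. 4 ppages; refcounts: pp0:1 pp1:1 pp2:1 pp3:1
Op 5: fork(P0) -> P2. 4 ppages; refcounts: pp0:2 pp1:2 pp2:1 pp3:1
Op 6: write(P2, v0, 140). refcount(pp0)=2>1 -> COPY to pp4. 5 ppages; refcounts: pp0:1 pp1:2 pp2:1 pp3:1 pp4:1
Op 7: write(P0, v1, 177). refcount(pp1)=2>1 -> COPY to pp5. 6 ppages; refcounts: pp0:1 pp1:1 pp2:1 pp3:1 pp4:1 pp5:1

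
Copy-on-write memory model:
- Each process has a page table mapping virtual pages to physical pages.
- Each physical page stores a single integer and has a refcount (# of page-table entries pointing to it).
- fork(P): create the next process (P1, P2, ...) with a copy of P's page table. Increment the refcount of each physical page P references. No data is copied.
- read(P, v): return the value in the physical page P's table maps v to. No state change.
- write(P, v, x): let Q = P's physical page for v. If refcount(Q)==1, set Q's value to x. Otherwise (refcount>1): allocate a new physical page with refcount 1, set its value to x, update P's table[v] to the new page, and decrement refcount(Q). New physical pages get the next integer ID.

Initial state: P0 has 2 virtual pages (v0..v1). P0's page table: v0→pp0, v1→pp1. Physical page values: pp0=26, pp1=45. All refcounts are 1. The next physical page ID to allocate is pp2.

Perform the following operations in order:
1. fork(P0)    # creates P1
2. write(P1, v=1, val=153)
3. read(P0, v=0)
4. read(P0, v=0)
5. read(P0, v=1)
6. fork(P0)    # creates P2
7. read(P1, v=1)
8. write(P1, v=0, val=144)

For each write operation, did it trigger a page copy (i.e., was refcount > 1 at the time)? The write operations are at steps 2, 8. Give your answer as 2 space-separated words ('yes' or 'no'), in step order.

Op 1: fork(P0) -> P1. 2 ppages; refcounts: pp0:2 pp1:2
Op 2: write(P1, v1, 153). refcount(pp1)=2>1 -> COPY to pp2. 3 ppages; refcounts: pp0:2 pp1:1 pp2:1
Op 3: read(P0, v0) -> 26. No state change.
Op 4: read(P0, v0) -> 26. No state change.
Op 5: read(P0, v1) -> 45. No state change.
Op 6: fork(P0) -> P2. 3 ppages; refcounts: pp0:3 pp1:2 pp2:1
Op 7: read(P1, v1) -> 153. No state change.
Op 8: write(P1, v0, 144). refcount(pp0)=3>1 -> COPY to pp3. 4 ppages; refcounts: pp0:2 pp1:2 pp2:1 pp3:1

yes yes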